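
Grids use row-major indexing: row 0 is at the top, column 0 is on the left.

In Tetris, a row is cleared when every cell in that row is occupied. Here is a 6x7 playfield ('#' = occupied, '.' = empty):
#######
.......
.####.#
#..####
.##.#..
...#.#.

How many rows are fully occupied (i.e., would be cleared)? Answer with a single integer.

Answer: 1

Derivation:
Check each row:
  row 0: 0 empty cells -> FULL (clear)
  row 1: 7 empty cells -> not full
  row 2: 2 empty cells -> not full
  row 3: 2 empty cells -> not full
  row 4: 4 empty cells -> not full
  row 5: 5 empty cells -> not full
Total rows cleared: 1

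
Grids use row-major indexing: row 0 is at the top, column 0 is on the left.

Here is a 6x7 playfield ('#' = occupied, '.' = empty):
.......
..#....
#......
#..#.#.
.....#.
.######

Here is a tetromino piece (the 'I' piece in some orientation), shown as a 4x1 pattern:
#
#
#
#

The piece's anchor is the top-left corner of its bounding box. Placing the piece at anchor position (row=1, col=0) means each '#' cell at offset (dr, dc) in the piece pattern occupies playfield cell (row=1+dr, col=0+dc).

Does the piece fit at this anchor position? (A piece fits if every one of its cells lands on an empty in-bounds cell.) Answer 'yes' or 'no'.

Answer: no

Derivation:
Check each piece cell at anchor (1, 0):
  offset (0,0) -> (1,0): empty -> OK
  offset (1,0) -> (2,0): occupied ('#') -> FAIL
  offset (2,0) -> (3,0): occupied ('#') -> FAIL
  offset (3,0) -> (4,0): empty -> OK
All cells valid: no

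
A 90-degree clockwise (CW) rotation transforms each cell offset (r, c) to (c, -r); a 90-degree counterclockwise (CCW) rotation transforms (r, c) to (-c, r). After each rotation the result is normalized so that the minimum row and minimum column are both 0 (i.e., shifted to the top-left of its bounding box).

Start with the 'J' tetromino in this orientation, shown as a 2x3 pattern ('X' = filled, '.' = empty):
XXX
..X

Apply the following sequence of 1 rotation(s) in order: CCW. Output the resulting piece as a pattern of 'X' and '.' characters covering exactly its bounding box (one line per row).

Answer: XX
X.
X.

Derivation:
Start:
XXX
..X
After rotation 1 (CCW):
XX
X.
X.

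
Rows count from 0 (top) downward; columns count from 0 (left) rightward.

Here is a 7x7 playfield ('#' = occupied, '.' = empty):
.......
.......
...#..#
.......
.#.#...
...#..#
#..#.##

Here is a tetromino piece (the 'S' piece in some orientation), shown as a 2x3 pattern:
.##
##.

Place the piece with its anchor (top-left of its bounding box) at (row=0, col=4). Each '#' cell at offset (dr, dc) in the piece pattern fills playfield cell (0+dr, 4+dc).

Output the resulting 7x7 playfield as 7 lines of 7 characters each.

Answer: .....##
....##.
...#..#
.......
.#.#...
...#..#
#..#.##

Derivation:
Fill (0+0,4+1) = (0,5)
Fill (0+0,4+2) = (0,6)
Fill (0+1,4+0) = (1,4)
Fill (0+1,4+1) = (1,5)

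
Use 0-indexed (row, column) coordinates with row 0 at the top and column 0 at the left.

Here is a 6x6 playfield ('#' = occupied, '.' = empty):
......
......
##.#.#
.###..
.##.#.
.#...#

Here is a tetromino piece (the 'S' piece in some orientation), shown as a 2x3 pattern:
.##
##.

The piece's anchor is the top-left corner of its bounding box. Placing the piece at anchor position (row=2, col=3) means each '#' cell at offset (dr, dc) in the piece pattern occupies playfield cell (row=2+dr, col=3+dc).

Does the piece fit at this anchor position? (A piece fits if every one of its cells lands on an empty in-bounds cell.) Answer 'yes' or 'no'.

Check each piece cell at anchor (2, 3):
  offset (0,1) -> (2,4): empty -> OK
  offset (0,2) -> (2,5): occupied ('#') -> FAIL
  offset (1,0) -> (3,3): occupied ('#') -> FAIL
  offset (1,1) -> (3,4): empty -> OK
All cells valid: no

Answer: no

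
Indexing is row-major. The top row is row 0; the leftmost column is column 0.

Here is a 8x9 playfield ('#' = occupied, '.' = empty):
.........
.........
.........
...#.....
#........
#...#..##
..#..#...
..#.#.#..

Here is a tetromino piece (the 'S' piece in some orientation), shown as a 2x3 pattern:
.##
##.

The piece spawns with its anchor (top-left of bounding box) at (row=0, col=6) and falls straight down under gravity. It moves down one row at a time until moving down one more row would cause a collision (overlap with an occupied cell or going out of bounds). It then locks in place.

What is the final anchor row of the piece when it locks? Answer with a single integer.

Spawn at (row=0, col=6). Try each row:
  row 0: fits
  row 1: fits
  row 2: fits
  row 3: fits
  row 4: blocked -> lock at row 3

Answer: 3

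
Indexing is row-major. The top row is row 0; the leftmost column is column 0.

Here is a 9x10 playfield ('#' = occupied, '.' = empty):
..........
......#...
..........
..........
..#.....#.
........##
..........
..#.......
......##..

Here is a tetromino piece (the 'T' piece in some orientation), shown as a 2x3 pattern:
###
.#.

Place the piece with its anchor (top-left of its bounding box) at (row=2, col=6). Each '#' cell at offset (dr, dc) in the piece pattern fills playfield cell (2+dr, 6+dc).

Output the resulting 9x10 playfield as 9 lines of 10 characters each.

Answer: ..........
......#...
......###.
.......#..
..#.....#.
........##
..........
..#.......
......##..

Derivation:
Fill (2+0,6+0) = (2,6)
Fill (2+0,6+1) = (2,7)
Fill (2+0,6+2) = (2,8)
Fill (2+1,6+1) = (3,7)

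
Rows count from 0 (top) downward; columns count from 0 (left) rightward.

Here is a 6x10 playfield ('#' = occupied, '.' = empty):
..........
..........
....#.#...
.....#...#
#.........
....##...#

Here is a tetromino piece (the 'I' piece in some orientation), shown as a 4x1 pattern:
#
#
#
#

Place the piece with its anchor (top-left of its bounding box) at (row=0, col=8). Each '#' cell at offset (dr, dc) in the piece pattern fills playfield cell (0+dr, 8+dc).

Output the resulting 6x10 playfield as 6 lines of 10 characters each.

Answer: ........#.
........#.
....#.#.#.
.....#..##
#.........
....##...#

Derivation:
Fill (0+0,8+0) = (0,8)
Fill (0+1,8+0) = (1,8)
Fill (0+2,8+0) = (2,8)
Fill (0+3,8+0) = (3,8)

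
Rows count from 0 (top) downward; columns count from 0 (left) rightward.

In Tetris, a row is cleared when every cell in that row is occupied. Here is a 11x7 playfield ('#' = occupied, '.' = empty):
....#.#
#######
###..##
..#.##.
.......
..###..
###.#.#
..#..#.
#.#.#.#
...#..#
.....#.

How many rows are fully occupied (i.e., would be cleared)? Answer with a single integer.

Answer: 1

Derivation:
Check each row:
  row 0: 5 empty cells -> not full
  row 1: 0 empty cells -> FULL (clear)
  row 2: 2 empty cells -> not full
  row 3: 4 empty cells -> not full
  row 4: 7 empty cells -> not full
  row 5: 4 empty cells -> not full
  row 6: 2 empty cells -> not full
  row 7: 5 empty cells -> not full
  row 8: 3 empty cells -> not full
  row 9: 5 empty cells -> not full
  row 10: 6 empty cells -> not full
Total rows cleared: 1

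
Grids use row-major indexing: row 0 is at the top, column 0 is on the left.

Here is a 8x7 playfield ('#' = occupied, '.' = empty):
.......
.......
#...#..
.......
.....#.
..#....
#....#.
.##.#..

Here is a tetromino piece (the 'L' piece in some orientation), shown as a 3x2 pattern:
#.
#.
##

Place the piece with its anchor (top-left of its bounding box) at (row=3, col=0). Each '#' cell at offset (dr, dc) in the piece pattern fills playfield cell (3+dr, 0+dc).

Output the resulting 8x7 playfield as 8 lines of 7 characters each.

Fill (3+0,0+0) = (3,0)
Fill (3+1,0+0) = (4,0)
Fill (3+2,0+0) = (5,0)
Fill (3+2,0+1) = (5,1)

Answer: .......
.......
#...#..
#......
#....#.
###....
#....#.
.##.#..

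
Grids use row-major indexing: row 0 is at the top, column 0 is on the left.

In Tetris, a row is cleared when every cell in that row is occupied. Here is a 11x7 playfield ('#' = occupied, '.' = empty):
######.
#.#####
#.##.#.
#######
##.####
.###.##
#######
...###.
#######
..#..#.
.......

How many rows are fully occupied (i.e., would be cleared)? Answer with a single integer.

Check each row:
  row 0: 1 empty cell -> not full
  row 1: 1 empty cell -> not full
  row 2: 3 empty cells -> not full
  row 3: 0 empty cells -> FULL (clear)
  row 4: 1 empty cell -> not full
  row 5: 2 empty cells -> not full
  row 6: 0 empty cells -> FULL (clear)
  row 7: 4 empty cells -> not full
  row 8: 0 empty cells -> FULL (clear)
  row 9: 5 empty cells -> not full
  row 10: 7 empty cells -> not full
Total rows cleared: 3

Answer: 3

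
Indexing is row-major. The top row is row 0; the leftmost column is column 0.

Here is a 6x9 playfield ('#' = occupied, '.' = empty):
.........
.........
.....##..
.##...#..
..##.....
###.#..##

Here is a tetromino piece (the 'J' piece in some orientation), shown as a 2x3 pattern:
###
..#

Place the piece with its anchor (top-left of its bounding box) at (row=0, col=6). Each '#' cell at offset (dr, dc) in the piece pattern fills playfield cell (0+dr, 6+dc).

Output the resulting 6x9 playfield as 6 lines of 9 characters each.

Fill (0+0,6+0) = (0,6)
Fill (0+0,6+1) = (0,7)
Fill (0+0,6+2) = (0,8)
Fill (0+1,6+2) = (1,8)

Answer: ......###
........#
.....##..
.##...#..
..##.....
###.#..##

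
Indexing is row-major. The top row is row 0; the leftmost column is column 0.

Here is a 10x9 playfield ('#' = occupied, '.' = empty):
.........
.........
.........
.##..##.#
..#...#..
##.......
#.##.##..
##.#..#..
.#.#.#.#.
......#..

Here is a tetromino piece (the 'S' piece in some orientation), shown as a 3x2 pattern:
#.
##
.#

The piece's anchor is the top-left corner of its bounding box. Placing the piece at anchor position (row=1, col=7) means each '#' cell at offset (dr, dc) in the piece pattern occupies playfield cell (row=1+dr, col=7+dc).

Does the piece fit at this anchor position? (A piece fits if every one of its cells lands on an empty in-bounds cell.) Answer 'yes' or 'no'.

Check each piece cell at anchor (1, 7):
  offset (0,0) -> (1,7): empty -> OK
  offset (1,0) -> (2,7): empty -> OK
  offset (1,1) -> (2,8): empty -> OK
  offset (2,1) -> (3,8): occupied ('#') -> FAIL
All cells valid: no

Answer: no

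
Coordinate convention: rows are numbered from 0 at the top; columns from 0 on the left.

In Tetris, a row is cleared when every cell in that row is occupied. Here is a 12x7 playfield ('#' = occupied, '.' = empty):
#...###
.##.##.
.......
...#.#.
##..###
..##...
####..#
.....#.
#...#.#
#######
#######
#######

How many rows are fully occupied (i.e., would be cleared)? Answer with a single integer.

Answer: 3

Derivation:
Check each row:
  row 0: 3 empty cells -> not full
  row 1: 3 empty cells -> not full
  row 2: 7 empty cells -> not full
  row 3: 5 empty cells -> not full
  row 4: 2 empty cells -> not full
  row 5: 5 empty cells -> not full
  row 6: 2 empty cells -> not full
  row 7: 6 empty cells -> not full
  row 8: 4 empty cells -> not full
  row 9: 0 empty cells -> FULL (clear)
  row 10: 0 empty cells -> FULL (clear)
  row 11: 0 empty cells -> FULL (clear)
Total rows cleared: 3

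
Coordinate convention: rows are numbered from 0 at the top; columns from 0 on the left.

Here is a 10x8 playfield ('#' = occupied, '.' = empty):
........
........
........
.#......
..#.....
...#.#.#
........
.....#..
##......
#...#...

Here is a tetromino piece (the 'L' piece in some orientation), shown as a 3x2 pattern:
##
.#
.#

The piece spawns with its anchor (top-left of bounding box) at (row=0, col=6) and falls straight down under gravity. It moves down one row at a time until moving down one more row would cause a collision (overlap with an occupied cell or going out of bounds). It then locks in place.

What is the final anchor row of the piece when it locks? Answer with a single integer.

Spawn at (row=0, col=6). Try each row:
  row 0: fits
  row 1: fits
  row 2: fits
  row 3: blocked -> lock at row 2

Answer: 2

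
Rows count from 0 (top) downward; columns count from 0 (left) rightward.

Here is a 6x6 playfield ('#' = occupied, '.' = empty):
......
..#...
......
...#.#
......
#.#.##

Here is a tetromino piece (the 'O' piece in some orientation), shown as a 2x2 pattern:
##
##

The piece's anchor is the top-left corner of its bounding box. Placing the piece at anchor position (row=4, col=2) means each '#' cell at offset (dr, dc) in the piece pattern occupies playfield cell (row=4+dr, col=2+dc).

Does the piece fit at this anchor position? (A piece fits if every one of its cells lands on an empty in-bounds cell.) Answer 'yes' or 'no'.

Answer: no

Derivation:
Check each piece cell at anchor (4, 2):
  offset (0,0) -> (4,2): empty -> OK
  offset (0,1) -> (4,3): empty -> OK
  offset (1,0) -> (5,2): occupied ('#') -> FAIL
  offset (1,1) -> (5,3): empty -> OK
All cells valid: no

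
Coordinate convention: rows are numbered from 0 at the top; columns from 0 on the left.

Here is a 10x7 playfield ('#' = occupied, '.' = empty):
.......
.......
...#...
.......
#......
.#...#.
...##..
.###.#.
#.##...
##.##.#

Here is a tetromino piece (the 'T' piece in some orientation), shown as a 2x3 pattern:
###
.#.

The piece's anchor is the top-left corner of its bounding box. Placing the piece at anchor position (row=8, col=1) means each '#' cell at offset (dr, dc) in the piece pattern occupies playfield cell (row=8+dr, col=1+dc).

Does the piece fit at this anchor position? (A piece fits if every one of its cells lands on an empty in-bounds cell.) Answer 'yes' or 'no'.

Answer: no

Derivation:
Check each piece cell at anchor (8, 1):
  offset (0,0) -> (8,1): empty -> OK
  offset (0,1) -> (8,2): occupied ('#') -> FAIL
  offset (0,2) -> (8,3): occupied ('#') -> FAIL
  offset (1,1) -> (9,2): empty -> OK
All cells valid: no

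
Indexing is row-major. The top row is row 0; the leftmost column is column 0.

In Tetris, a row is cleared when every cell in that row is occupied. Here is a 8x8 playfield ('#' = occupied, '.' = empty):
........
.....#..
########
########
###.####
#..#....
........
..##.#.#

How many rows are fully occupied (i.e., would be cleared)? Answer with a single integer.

Answer: 2

Derivation:
Check each row:
  row 0: 8 empty cells -> not full
  row 1: 7 empty cells -> not full
  row 2: 0 empty cells -> FULL (clear)
  row 3: 0 empty cells -> FULL (clear)
  row 4: 1 empty cell -> not full
  row 5: 6 empty cells -> not full
  row 6: 8 empty cells -> not full
  row 7: 4 empty cells -> not full
Total rows cleared: 2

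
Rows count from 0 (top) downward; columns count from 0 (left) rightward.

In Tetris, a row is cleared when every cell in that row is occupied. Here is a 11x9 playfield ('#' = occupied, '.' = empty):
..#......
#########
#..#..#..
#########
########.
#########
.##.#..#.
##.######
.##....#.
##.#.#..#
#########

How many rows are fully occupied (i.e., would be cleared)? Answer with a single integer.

Answer: 4

Derivation:
Check each row:
  row 0: 8 empty cells -> not full
  row 1: 0 empty cells -> FULL (clear)
  row 2: 6 empty cells -> not full
  row 3: 0 empty cells -> FULL (clear)
  row 4: 1 empty cell -> not full
  row 5: 0 empty cells -> FULL (clear)
  row 6: 5 empty cells -> not full
  row 7: 1 empty cell -> not full
  row 8: 6 empty cells -> not full
  row 9: 4 empty cells -> not full
  row 10: 0 empty cells -> FULL (clear)
Total rows cleared: 4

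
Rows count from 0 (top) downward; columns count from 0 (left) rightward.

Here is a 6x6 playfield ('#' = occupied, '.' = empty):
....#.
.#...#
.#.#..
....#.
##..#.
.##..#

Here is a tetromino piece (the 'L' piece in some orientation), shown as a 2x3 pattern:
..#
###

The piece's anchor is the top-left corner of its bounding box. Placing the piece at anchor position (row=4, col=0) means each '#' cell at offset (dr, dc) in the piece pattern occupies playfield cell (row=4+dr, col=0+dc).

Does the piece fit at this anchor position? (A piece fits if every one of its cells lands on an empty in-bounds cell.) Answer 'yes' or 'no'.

Check each piece cell at anchor (4, 0):
  offset (0,2) -> (4,2): empty -> OK
  offset (1,0) -> (5,0): empty -> OK
  offset (1,1) -> (5,1): occupied ('#') -> FAIL
  offset (1,2) -> (5,2): occupied ('#') -> FAIL
All cells valid: no

Answer: no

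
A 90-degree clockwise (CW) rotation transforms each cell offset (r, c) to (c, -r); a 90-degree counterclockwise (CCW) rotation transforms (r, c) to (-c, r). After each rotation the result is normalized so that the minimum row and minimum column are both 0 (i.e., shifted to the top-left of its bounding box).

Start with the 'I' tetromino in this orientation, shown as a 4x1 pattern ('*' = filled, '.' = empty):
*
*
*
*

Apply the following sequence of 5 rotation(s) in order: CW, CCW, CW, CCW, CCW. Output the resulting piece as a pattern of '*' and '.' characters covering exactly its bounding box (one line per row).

Start:
*
*
*
*
After rotation 1 (CW):
****
After rotation 2 (CCW):
*
*
*
*
After rotation 3 (CW):
****
After rotation 4 (CCW):
*
*
*
*
After rotation 5 (CCW):
****

Answer: ****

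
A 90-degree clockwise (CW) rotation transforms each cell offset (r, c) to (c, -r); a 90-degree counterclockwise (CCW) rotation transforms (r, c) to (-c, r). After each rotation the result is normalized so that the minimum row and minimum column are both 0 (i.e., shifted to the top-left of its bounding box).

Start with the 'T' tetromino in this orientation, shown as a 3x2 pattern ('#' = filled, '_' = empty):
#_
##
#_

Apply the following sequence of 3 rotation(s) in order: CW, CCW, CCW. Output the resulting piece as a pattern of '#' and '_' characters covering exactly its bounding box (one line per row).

Answer: _#_
###

Derivation:
Start:
#_
##
#_
After rotation 1 (CW):
###
_#_
After rotation 2 (CCW):
#_
##
#_
After rotation 3 (CCW):
_#_
###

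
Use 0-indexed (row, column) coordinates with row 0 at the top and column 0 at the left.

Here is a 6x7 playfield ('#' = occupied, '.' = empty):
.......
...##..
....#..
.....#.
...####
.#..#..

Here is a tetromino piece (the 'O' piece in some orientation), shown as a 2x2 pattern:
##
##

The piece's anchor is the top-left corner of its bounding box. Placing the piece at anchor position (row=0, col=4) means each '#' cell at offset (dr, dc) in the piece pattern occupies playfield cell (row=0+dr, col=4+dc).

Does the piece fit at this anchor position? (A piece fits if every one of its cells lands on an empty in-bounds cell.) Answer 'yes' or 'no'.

Check each piece cell at anchor (0, 4):
  offset (0,0) -> (0,4): empty -> OK
  offset (0,1) -> (0,5): empty -> OK
  offset (1,0) -> (1,4): occupied ('#') -> FAIL
  offset (1,1) -> (1,5): empty -> OK
All cells valid: no

Answer: no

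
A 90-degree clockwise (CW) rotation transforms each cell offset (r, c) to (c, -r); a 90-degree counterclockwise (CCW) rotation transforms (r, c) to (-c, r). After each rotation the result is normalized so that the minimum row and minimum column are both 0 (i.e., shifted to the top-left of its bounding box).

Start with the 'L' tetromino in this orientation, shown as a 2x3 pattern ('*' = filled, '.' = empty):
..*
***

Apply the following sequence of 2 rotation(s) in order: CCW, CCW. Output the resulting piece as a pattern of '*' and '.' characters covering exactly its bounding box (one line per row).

Start:
..*
***
After rotation 1 (CCW):
**
.*
.*
After rotation 2 (CCW):
***
*..

Answer: ***
*..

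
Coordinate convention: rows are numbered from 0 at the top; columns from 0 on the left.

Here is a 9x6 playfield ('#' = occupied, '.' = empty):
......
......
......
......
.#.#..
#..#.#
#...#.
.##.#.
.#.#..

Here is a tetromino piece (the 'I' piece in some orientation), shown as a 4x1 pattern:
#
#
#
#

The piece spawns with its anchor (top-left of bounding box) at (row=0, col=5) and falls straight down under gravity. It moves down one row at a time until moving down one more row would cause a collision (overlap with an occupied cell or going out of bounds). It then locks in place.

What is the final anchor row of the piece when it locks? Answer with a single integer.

Answer: 1

Derivation:
Spawn at (row=0, col=5). Try each row:
  row 0: fits
  row 1: fits
  row 2: blocked -> lock at row 1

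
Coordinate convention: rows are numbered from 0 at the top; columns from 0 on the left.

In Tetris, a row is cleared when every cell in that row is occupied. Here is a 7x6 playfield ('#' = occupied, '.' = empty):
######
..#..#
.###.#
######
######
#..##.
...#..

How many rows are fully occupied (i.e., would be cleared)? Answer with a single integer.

Check each row:
  row 0: 0 empty cells -> FULL (clear)
  row 1: 4 empty cells -> not full
  row 2: 2 empty cells -> not full
  row 3: 0 empty cells -> FULL (clear)
  row 4: 0 empty cells -> FULL (clear)
  row 5: 3 empty cells -> not full
  row 6: 5 empty cells -> not full
Total rows cleared: 3

Answer: 3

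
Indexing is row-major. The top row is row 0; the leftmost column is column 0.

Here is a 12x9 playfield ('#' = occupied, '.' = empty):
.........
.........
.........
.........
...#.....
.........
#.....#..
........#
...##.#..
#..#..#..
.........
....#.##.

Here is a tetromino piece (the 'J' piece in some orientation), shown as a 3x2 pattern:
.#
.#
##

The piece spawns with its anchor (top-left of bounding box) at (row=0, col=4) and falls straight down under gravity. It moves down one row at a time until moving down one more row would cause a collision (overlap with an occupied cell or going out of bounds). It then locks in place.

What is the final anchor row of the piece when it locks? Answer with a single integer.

Answer: 5

Derivation:
Spawn at (row=0, col=4). Try each row:
  row 0: fits
  row 1: fits
  row 2: fits
  row 3: fits
  row 4: fits
  row 5: fits
  row 6: blocked -> lock at row 5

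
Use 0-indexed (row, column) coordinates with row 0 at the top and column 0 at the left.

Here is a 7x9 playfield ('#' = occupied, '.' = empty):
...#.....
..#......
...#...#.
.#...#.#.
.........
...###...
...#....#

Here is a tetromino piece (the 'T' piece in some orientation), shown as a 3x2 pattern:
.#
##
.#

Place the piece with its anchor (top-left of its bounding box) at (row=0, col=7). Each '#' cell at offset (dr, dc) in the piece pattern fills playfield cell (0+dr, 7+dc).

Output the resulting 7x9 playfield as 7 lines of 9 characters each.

Fill (0+0,7+1) = (0,8)
Fill (0+1,7+0) = (1,7)
Fill (0+1,7+1) = (1,8)
Fill (0+2,7+1) = (2,8)

Answer: ...#....#
..#....##
...#...##
.#...#.#.
.........
...###...
...#....#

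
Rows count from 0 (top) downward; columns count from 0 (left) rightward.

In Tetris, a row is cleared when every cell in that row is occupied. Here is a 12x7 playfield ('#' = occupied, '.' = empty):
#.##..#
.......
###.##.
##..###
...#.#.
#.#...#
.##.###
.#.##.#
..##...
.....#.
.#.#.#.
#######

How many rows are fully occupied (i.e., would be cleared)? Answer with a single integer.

Answer: 1

Derivation:
Check each row:
  row 0: 3 empty cells -> not full
  row 1: 7 empty cells -> not full
  row 2: 2 empty cells -> not full
  row 3: 2 empty cells -> not full
  row 4: 5 empty cells -> not full
  row 5: 4 empty cells -> not full
  row 6: 2 empty cells -> not full
  row 7: 3 empty cells -> not full
  row 8: 5 empty cells -> not full
  row 9: 6 empty cells -> not full
  row 10: 4 empty cells -> not full
  row 11: 0 empty cells -> FULL (clear)
Total rows cleared: 1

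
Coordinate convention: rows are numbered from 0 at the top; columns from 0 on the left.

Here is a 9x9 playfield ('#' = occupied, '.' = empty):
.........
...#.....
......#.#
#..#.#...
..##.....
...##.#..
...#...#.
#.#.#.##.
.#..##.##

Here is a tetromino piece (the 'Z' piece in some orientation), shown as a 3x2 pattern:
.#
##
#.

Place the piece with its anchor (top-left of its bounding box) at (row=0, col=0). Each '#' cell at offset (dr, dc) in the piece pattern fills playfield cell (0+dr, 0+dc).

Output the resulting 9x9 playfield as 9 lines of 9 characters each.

Answer: .#.......
##.#.....
#.....#.#
#..#.#...
..##.....
...##.#..
...#...#.
#.#.#.##.
.#..##.##

Derivation:
Fill (0+0,0+1) = (0,1)
Fill (0+1,0+0) = (1,0)
Fill (0+1,0+1) = (1,1)
Fill (0+2,0+0) = (2,0)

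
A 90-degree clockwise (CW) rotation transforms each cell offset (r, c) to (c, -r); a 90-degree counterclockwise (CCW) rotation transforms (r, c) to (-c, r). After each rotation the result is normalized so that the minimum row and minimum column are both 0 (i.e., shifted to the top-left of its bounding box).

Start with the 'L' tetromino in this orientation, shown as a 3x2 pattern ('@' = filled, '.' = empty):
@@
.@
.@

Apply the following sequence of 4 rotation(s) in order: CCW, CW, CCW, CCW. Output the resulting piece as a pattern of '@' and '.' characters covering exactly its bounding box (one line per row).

Start:
@@
.@
.@
After rotation 1 (CCW):
@@@
@..
After rotation 2 (CW):
@@
.@
.@
After rotation 3 (CCW):
@@@
@..
After rotation 4 (CCW):
@.
@.
@@

Answer: @.
@.
@@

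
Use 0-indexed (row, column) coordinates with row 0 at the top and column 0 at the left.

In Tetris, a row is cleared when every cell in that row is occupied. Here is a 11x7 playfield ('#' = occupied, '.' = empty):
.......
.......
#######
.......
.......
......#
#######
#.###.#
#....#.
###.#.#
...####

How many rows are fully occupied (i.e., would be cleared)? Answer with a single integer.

Check each row:
  row 0: 7 empty cells -> not full
  row 1: 7 empty cells -> not full
  row 2: 0 empty cells -> FULL (clear)
  row 3: 7 empty cells -> not full
  row 4: 7 empty cells -> not full
  row 5: 6 empty cells -> not full
  row 6: 0 empty cells -> FULL (clear)
  row 7: 2 empty cells -> not full
  row 8: 5 empty cells -> not full
  row 9: 2 empty cells -> not full
  row 10: 3 empty cells -> not full
Total rows cleared: 2

Answer: 2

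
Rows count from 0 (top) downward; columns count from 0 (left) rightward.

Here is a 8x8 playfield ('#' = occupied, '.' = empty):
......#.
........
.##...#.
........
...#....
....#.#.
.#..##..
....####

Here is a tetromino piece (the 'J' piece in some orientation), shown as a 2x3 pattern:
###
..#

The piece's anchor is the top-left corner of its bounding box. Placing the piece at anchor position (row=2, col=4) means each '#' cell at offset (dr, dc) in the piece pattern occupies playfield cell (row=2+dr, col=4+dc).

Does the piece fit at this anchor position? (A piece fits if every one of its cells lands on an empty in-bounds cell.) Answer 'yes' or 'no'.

Check each piece cell at anchor (2, 4):
  offset (0,0) -> (2,4): empty -> OK
  offset (0,1) -> (2,5): empty -> OK
  offset (0,2) -> (2,6): occupied ('#') -> FAIL
  offset (1,2) -> (3,6): empty -> OK
All cells valid: no

Answer: no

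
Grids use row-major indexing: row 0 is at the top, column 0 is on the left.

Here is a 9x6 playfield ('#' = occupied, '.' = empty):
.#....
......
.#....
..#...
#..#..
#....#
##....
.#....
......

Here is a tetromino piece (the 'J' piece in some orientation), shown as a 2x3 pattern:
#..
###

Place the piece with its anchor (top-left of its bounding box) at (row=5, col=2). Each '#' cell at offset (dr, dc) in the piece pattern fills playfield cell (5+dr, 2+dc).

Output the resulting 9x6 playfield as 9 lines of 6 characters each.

Fill (5+0,2+0) = (5,2)
Fill (5+1,2+0) = (6,2)
Fill (5+1,2+1) = (6,3)
Fill (5+1,2+2) = (6,4)

Answer: .#....
......
.#....
..#...
#..#..
#.#..#
#####.
.#....
......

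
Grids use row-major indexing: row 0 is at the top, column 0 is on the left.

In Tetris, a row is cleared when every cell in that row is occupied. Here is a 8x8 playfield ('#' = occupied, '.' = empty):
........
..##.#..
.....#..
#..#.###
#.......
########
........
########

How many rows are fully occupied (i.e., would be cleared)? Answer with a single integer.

Check each row:
  row 0: 8 empty cells -> not full
  row 1: 5 empty cells -> not full
  row 2: 7 empty cells -> not full
  row 3: 3 empty cells -> not full
  row 4: 7 empty cells -> not full
  row 5: 0 empty cells -> FULL (clear)
  row 6: 8 empty cells -> not full
  row 7: 0 empty cells -> FULL (clear)
Total rows cleared: 2

Answer: 2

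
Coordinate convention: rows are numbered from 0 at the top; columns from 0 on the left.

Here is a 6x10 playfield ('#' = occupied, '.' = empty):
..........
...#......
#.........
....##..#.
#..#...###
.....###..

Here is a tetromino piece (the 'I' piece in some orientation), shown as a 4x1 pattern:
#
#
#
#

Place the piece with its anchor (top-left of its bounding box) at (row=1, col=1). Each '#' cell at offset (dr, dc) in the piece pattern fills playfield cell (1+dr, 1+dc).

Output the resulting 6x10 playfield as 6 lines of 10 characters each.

Fill (1+0,1+0) = (1,1)
Fill (1+1,1+0) = (2,1)
Fill (1+2,1+0) = (3,1)
Fill (1+3,1+0) = (4,1)

Answer: ..........
.#.#......
##........
.#..##..#.
##.#...###
.....###..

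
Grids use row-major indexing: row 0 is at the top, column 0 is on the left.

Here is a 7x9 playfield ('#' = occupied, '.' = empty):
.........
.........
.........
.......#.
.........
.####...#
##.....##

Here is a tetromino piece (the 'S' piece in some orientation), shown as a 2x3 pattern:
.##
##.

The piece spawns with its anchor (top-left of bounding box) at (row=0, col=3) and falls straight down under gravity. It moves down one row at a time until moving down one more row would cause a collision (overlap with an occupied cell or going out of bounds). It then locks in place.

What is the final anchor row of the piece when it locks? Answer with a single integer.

Spawn at (row=0, col=3). Try each row:
  row 0: fits
  row 1: fits
  row 2: fits
  row 3: fits
  row 4: blocked -> lock at row 3

Answer: 3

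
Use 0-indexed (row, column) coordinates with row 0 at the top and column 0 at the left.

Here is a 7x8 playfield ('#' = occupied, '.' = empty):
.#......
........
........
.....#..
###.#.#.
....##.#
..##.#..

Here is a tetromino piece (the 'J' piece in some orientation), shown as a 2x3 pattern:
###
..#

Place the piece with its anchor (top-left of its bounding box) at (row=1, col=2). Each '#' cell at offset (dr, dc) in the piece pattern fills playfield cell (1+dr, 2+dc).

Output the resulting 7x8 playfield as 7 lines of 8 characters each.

Answer: .#......
..###...
....#...
.....#..
###.#.#.
....##.#
..##.#..

Derivation:
Fill (1+0,2+0) = (1,2)
Fill (1+0,2+1) = (1,3)
Fill (1+0,2+2) = (1,4)
Fill (1+1,2+2) = (2,4)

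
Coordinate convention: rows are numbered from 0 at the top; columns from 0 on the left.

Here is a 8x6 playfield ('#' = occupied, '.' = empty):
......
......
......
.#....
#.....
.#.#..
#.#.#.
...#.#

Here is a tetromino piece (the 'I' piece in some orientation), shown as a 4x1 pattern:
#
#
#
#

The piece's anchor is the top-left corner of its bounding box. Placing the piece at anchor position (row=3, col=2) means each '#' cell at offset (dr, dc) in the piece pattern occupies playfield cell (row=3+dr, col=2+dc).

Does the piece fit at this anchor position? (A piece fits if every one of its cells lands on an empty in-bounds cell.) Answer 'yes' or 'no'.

Check each piece cell at anchor (3, 2):
  offset (0,0) -> (3,2): empty -> OK
  offset (1,0) -> (4,2): empty -> OK
  offset (2,0) -> (5,2): empty -> OK
  offset (3,0) -> (6,2): occupied ('#') -> FAIL
All cells valid: no

Answer: no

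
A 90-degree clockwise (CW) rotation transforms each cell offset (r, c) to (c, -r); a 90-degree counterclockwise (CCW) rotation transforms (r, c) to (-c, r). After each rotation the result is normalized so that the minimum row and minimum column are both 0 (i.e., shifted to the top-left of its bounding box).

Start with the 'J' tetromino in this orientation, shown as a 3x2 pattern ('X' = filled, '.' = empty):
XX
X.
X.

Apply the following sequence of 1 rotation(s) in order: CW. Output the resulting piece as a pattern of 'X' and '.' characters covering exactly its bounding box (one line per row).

Start:
XX
X.
X.
After rotation 1 (CW):
XXX
..X

Answer: XXX
..X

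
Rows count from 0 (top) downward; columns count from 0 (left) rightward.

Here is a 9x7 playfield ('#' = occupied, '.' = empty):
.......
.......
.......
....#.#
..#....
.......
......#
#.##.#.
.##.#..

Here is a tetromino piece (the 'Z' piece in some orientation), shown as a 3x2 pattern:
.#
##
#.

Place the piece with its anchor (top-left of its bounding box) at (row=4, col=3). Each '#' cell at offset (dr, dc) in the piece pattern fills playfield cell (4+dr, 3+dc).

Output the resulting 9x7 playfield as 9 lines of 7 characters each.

Answer: .......
.......
.......
....#.#
..#.#..
...##..
...#..#
#.##.#.
.##.#..

Derivation:
Fill (4+0,3+1) = (4,4)
Fill (4+1,3+0) = (5,3)
Fill (4+1,3+1) = (5,4)
Fill (4+2,3+0) = (6,3)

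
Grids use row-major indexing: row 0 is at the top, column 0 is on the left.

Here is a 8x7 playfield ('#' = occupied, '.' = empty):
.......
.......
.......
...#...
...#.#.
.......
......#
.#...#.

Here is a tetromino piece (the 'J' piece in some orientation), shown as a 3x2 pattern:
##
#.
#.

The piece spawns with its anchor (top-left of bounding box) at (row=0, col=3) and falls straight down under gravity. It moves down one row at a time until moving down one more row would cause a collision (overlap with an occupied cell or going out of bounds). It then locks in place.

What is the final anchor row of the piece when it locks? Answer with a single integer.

Spawn at (row=0, col=3). Try each row:
  row 0: fits
  row 1: blocked -> lock at row 0

Answer: 0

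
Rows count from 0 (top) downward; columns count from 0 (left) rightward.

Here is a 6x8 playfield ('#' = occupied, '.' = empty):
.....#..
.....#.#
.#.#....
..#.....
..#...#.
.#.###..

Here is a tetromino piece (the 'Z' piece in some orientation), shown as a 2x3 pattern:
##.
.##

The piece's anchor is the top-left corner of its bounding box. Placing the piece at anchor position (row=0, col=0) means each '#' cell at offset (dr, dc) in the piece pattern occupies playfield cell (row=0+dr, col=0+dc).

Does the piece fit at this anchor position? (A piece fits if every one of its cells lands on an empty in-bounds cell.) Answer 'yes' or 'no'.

Check each piece cell at anchor (0, 0):
  offset (0,0) -> (0,0): empty -> OK
  offset (0,1) -> (0,1): empty -> OK
  offset (1,1) -> (1,1): empty -> OK
  offset (1,2) -> (1,2): empty -> OK
All cells valid: yes

Answer: yes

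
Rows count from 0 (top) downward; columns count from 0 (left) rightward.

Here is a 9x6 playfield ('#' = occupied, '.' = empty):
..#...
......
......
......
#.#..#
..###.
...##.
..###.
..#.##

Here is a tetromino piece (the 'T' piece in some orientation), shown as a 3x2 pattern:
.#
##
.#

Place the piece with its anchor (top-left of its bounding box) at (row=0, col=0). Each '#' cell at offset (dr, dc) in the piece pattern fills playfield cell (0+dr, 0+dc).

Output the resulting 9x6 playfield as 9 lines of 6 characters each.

Fill (0+0,0+1) = (0,1)
Fill (0+1,0+0) = (1,0)
Fill (0+1,0+1) = (1,1)
Fill (0+2,0+1) = (2,1)

Answer: .##...
##....
.#....
......
#.#..#
..###.
...##.
..###.
..#.##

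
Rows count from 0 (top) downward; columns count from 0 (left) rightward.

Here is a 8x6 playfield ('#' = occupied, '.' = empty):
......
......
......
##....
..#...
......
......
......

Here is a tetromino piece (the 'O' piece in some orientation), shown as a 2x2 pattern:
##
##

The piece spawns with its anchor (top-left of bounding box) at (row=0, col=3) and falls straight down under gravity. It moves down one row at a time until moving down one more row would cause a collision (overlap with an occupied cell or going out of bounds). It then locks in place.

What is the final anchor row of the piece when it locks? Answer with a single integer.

Spawn at (row=0, col=3). Try each row:
  row 0: fits
  row 1: fits
  row 2: fits
  row 3: fits
  row 4: fits
  row 5: fits
  row 6: fits
  row 7: blocked -> lock at row 6

Answer: 6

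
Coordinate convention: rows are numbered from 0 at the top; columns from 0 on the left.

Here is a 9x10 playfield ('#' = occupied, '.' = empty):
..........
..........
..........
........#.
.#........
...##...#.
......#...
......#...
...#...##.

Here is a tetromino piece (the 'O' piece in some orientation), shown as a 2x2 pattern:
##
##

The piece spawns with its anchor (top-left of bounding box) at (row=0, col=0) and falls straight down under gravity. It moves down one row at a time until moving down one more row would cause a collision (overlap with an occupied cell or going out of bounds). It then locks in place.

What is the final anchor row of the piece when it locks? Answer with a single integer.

Answer: 2

Derivation:
Spawn at (row=0, col=0). Try each row:
  row 0: fits
  row 1: fits
  row 2: fits
  row 3: blocked -> lock at row 2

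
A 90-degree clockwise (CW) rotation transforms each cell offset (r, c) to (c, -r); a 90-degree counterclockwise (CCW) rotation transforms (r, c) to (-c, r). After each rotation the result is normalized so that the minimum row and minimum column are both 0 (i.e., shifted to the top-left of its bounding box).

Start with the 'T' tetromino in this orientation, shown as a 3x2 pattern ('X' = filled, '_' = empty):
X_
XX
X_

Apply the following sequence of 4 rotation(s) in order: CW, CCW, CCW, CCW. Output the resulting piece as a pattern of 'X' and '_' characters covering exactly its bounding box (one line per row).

Answer: _X
XX
_X

Derivation:
Start:
X_
XX
X_
After rotation 1 (CW):
XXX
_X_
After rotation 2 (CCW):
X_
XX
X_
After rotation 3 (CCW):
_X_
XXX
After rotation 4 (CCW):
_X
XX
_X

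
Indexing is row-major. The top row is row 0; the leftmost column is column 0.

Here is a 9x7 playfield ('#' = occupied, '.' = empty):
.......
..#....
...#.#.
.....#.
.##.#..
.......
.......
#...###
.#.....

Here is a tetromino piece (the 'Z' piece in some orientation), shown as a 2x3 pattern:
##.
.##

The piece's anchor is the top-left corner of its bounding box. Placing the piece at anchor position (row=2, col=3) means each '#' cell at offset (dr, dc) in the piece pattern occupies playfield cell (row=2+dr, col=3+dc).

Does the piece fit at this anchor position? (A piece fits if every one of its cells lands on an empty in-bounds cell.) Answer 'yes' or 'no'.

Answer: no

Derivation:
Check each piece cell at anchor (2, 3):
  offset (0,0) -> (2,3): occupied ('#') -> FAIL
  offset (0,1) -> (2,4): empty -> OK
  offset (1,1) -> (3,4): empty -> OK
  offset (1,2) -> (3,5): occupied ('#') -> FAIL
All cells valid: no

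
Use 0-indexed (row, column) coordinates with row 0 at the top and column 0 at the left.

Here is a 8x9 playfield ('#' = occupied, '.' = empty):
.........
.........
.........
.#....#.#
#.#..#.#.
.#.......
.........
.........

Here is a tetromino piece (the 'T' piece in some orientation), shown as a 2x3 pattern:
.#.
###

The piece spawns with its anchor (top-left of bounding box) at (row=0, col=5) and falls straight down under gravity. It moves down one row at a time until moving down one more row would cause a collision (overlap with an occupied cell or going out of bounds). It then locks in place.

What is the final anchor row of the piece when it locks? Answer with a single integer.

Answer: 1

Derivation:
Spawn at (row=0, col=5). Try each row:
  row 0: fits
  row 1: fits
  row 2: blocked -> lock at row 1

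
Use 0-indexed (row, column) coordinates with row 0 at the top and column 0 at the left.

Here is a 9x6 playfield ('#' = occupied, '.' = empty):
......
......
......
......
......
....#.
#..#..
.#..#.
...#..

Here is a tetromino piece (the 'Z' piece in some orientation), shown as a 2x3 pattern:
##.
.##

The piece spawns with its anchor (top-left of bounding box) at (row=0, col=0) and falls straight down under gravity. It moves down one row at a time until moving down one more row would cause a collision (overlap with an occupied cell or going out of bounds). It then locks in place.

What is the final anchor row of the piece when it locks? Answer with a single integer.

Answer: 5

Derivation:
Spawn at (row=0, col=0). Try each row:
  row 0: fits
  row 1: fits
  row 2: fits
  row 3: fits
  row 4: fits
  row 5: fits
  row 6: blocked -> lock at row 5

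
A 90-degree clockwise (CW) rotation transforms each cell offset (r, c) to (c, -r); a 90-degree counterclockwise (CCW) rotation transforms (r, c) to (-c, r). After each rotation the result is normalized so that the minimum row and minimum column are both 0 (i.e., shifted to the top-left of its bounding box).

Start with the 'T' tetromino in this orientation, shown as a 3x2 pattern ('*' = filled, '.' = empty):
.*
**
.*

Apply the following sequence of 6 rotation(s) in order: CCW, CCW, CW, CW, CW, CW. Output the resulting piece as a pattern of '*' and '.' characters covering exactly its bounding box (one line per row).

Start:
.*
**
.*
After rotation 1 (CCW):
***
.*.
After rotation 2 (CCW):
*.
**
*.
After rotation 3 (CW):
***
.*.
After rotation 4 (CW):
.*
**
.*
After rotation 5 (CW):
.*.
***
After rotation 6 (CW):
*.
**
*.

Answer: *.
**
*.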